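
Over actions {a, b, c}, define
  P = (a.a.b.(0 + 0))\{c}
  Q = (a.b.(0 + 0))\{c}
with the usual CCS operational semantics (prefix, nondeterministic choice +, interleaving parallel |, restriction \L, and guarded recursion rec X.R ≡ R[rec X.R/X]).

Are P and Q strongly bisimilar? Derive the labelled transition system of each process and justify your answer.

NO

P's transition system — 4 states:
  p0 = (a.a.b.(0 + 0))\{c} :: =a=> p1
  p1 = (a.b.(0 + 0))\{c} :: =a=> p2
  p2 = (b.(0 + 0))\{c} :: =b=> p3
  p3 = (0 + 0)\{c} :: deadlocked
Q's transition system — 3 states:
  q0 = (a.b.(0 + 0))\{c} :: =a=> q1
  q1 = (b.(0 + 0))\{c} :: =b=> q2
  q2 = (0 + 0)\{c} :: deadlocked
Bisimilarity quotient blocks:
  B0 = {p0}
  B1 = {p1, q0}
  B2 = {p2, q1}
  B3 = {p3, q2}
p0 ∈ B0, q0 ∈ B1 → different blocks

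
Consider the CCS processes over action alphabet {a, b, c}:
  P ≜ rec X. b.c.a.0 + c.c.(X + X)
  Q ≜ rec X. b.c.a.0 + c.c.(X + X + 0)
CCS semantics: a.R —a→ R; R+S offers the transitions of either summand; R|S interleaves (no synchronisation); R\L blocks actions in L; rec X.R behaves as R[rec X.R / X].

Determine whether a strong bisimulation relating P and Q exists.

YES

Reachable graph of P (6 states):
  u0 = rec X. b.c.a.0 + c.c.(X + X) | —b→ u1, —c→ u2
  u1 = c.a.0 | —c→ u3
  u2 = c.((rec X. b.c.a.0 + c.c.(X + X)) + (rec X. b.c.a.0 + c.c.(X + X))) | —c→ u4
  u3 = a.0 | —a→ u5
  u4 = (rec X. b.c.a.0 + c.c.(X + X)) + (rec X. b.c.a.0 + c.c.(X + X)) | —b→ u1, —c→ u2
  u5 = 0 | stopped
Reachable graph of Q (6 states):
  v0 = rec X. b.c.a.0 + c.c.(X + X + 0) | —b→ v1, —c→ v2
  v1 = c.a.0 | —c→ v3
  v2 = c.((rec X. b.c.a.0 + c.c.(X + X + 0)) + (rec X. b.c.a.0 + c.c.(X + X + 0)) + 0) | —c→ v4
  v3 = a.0 | —a→ v5
  v4 = (rec X. b.c.a.0 + c.c.(X + X + 0)) + (rec X. b.c.a.0 + c.c.(X + X + 0)) + 0 | —b→ v1, —c→ v2
  v5 = 0 | stopped
Bisimilarity quotient blocks:
  B0 = {u0, u4, v0, v4}
  B1 = {u1, v1}
  B2 = {u3, v3}
  B3 = {u5, v5}
  B4 = {u2, v2}
u0 ∈ B0, v0 ∈ B0 → same block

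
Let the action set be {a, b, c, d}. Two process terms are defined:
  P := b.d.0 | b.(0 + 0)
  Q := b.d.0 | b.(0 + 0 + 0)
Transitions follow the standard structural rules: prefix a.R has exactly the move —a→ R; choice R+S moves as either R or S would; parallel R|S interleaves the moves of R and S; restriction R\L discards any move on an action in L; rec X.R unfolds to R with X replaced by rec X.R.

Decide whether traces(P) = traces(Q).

P's transition system — 6 states:
  m0 = b.d.0 | b.(0 + 0) → —b→ m1, —b→ m2
  m1 = b.d.0 | (0 + 0) → —b→ m3
  m2 = d.0 | b.(0 + 0) → —b→ m3, —d→ m4
  m3 = d.0 | (0 + 0) → —d→ m5
  m4 = 0 | b.(0 + 0) → —b→ m5
  m5 = 0 | (0 + 0) → ∅
Q's transition system — 6 states:
  n0 = b.d.0 | b.(0 + 0 + 0) → —b→ n1, —b→ n2
  n1 = b.d.0 | (0 + 0 + 0) → —b→ n3
  n2 = d.0 | b.(0 + 0 + 0) → —b→ n3, —d→ n4
  n3 = d.0 | (0 + 0 + 0) → —d→ n5
  n4 = 0 | b.(0 + 0 + 0) → —b→ n5
  n5 = 0 | (0 + 0 + 0) → ∅
Bisimilarity quotient blocks:
  B0 = {m0, n0}
  B1 = {m1, n1}
  B2 = {m3, n3}
  B3 = {m5, n5}
  B4 = {m2, n2}
  B5 = {m4, n4}
m0 ∈ B0, n0 ∈ B0 → same block
Bisimilar ⇒ trace-equivalent.

trace-equivalent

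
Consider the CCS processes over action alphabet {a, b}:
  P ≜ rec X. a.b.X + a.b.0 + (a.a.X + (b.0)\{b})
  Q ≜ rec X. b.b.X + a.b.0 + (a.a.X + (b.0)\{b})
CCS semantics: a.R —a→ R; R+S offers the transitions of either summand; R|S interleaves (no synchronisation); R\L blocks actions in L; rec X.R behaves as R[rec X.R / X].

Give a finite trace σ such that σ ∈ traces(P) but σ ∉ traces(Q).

aba

P's transition system — 5 states:
  s0 = rec X. a.b.X + a.b.0 + (a.a.X + (b.0)\{b}) has moves ··a··> s1, ··a··> s2, ··a··> s3
  s1 = a.(rec X. a.b.X + a.b.0 + (a.a.X + (b.0)\{b})) has moves ··a··> s0
  s2 = b.(rec X. a.b.X + a.b.0 + (a.a.X + (b.0)\{b})) has moves ··b··> s0
  s3 = b.0 has moves ··b··> s4
  s4 = 0 has moves ·
Q's transition system — 5 states:
  t0 = rec X. b.b.X + a.b.0 + (a.a.X + (b.0)\{b}) has moves ··a··> t1, ··a··> t2, ··b··> t3
  t1 = a.(rec X. b.b.X + a.b.0 + (a.a.X + (b.0)\{b})) has moves ··a··> t0
  t2 = b.0 has moves ··b··> t4
  t3 = b.(rec X. b.b.X + a.b.0 + (a.a.X + (b.0)\{b})) has moves ··b··> t0
  t4 = 0 has moves ·
Executing aba from P (initial set {s0}):
  [1] a ⇒ {s1, s2, s3}
  [2] b ⇒ {s0, s4}
  [3] a ⇒ {s1, s2, s3}
  ✓ P
Executing aba from Q (initial set {t0}):
  [1] a ⇒ {t1, t2}
  [2] b ⇒ {t4}
  [3] a ⇒ ∅ (Q stuck)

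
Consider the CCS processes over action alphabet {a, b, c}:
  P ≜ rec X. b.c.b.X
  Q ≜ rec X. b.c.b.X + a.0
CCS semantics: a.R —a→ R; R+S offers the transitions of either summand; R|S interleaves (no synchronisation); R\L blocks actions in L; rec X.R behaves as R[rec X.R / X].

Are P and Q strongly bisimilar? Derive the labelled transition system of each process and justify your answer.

NO

Reachable graph of P (3 states):
  p0 = rec X. b.c.b.X → —b→ p1
  p1 = c.b.(rec X. b.c.b.X) → —c→ p2
  p2 = b.(rec X. b.c.b.X) → —b→ p0
Reachable graph of Q (4 states):
  q0 = rec X. b.c.b.X + a.0 → —a→ q1, —b→ q2
  q1 = 0 → deadlocked
  q2 = c.b.(rec X. b.c.b.X + a.0) → —c→ q3
  q3 = b.(rec X. b.c.b.X + a.0) → —b→ q0
Coarsest stable partition (strong bisimilarity classes):
  B0 = {p0}
  B1 = {p1}
  B2 = {p2}
  B3 = {q0}
  B4 = {q1}
  B5 = {q2}
  B6 = {q3}
p0 ∈ B0, q0 ∈ B3 → different blocks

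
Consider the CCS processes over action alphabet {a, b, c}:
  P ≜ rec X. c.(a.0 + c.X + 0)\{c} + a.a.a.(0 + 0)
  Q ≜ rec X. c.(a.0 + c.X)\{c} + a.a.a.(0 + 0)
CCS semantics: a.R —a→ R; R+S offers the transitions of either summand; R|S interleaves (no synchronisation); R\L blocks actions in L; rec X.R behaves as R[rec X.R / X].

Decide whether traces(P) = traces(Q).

trace-equivalent

LTS(P): 6 reachable states
  p0 = rec X. c.(a.0 + c.X + 0)\{c} + a.a.a.(0 + 0) has moves =a=> p1, =c=> p2
  p1 = a.a.(0 + 0) has moves =a=> p3
  p2 = (a.0 + c.(rec X. c.(a.0 + c.X + 0)\{c} + a.a.a.(0 + 0)) + 0)\{c} has moves =a=> p4
  p3 = a.(0 + 0) has moves =a=> p5
  p4 = 0\{c} has moves deadlocked
  p5 = 0 + 0 has moves deadlocked
LTS(Q): 6 reachable states
  q0 = rec X. c.(a.0 + c.X)\{c} + a.a.a.(0 + 0) has moves =a=> q1, =c=> q2
  q1 = a.a.(0 + 0) has moves =a=> q3
  q2 = (a.0 + c.(rec X. c.(a.0 + c.X)\{c} + a.a.a.(0 + 0)))\{c} has moves =a=> q4
  q3 = a.(0 + 0) has moves =a=> q5
  q4 = 0\{c} has moves deadlocked
  q5 = 0 + 0 has moves deadlocked
Coarsest stable partition (strong bisimilarity classes):
  B0 = {p0, q0}
  B1 = {p2, p3, q2, q3}
  B2 = {p4, p5, q4, q5}
  B3 = {p1, q1}
p0 ∈ B0, q0 ∈ B0 → same block
Bisimilar ⇒ trace-equivalent.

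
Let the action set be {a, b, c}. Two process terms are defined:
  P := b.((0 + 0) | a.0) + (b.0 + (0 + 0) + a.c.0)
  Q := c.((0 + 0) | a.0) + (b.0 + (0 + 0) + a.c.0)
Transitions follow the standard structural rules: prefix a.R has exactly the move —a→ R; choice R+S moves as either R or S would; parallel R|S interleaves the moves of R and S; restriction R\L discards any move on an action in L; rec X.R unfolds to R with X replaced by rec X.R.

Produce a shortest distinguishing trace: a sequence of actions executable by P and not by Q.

ba

P's transition system — 5 states:
  u0 = b.((0 + 0) | a.0) + (b.0 + (0 + 0) + a.c.0) :: —a→ u1, —b→ u2, —b→ u3
  u1 = c.0 :: —c→ u3
  u2 = (0 + 0) | a.0 :: —a→ u4
  u3 = 0 :: ∅
  u4 = (0 + 0) | 0 :: ∅
Q's transition system — 5 states:
  v0 = c.((0 + 0) | a.0) + (b.0 + (0 + 0) + a.c.0) :: —a→ v1, —b→ v2, —c→ v3
  v1 = c.0 :: —c→ v2
  v2 = 0 :: ∅
  v3 = (0 + 0) | a.0 :: —a→ v4
  v4 = (0 + 0) | 0 :: ∅
Trace ⟨ba⟩ through P, begin at {u0}:
  [1] b ⇒ {u2, u3}
  [2] a ⇒ {u4}
  — P admits the full trace.
Trace ⟨ba⟩ through Q, begin at {v0}:
  [1] b ⇒ {v2}
  [2] a ⇒ ∅  — Q cannot continue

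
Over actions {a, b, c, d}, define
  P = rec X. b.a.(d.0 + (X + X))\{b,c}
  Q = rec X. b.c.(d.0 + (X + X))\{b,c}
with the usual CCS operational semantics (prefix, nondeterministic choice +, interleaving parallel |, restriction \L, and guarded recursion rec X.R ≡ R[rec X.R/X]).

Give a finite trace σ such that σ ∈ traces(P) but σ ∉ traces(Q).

ba

LTS(P): 4 reachable states
  m0 = rec X. b.a.(d.0 + (X + X))\{b,c} has moves ··b··> m1
  m1 = a.(d.0 + ((rec X. b.a.(d.0 + (X + X))\{b,c}) + (rec X. b.a.(d.0 + (X + X))\{b,c})))\{b,c} has moves ··a··> m2
  m2 = (d.0 + ((rec X. b.a.(d.0 + (X + X))\{b,c}) + (rec X. b.a.(d.0 + (X + X))\{b,c})))\{b,c} has moves ··d··> m3
  m3 = 0\{b,c} has moves ·
LTS(Q): 4 reachable states
  n0 = rec X. b.c.(d.0 + (X + X))\{b,c} has moves ··b··> n1
  n1 = c.(d.0 + ((rec X. b.c.(d.0 + (X + X))\{b,c}) + (rec X. b.c.(d.0 + (X + X))\{b,c})))\{b,c} has moves ··c··> n2
  n2 = (d.0 + ((rec X. b.c.(d.0 + (X + X))\{b,c}) + (rec X. b.c.(d.0 + (X + X))\{b,c})))\{b,c} has moves ··d··> n3
  n3 = 0\{b,c} has moves ·
Run σ = ⟨ba⟩ on P: start {m0}
  [1] b ⇒ {m1}
  [2] a ⇒ {m2}
  ✓ P
Run σ = ⟨ba⟩ on Q: start {n0}
  [1] b ⇒ {n1}
  [2] a ⇒ no successor for Q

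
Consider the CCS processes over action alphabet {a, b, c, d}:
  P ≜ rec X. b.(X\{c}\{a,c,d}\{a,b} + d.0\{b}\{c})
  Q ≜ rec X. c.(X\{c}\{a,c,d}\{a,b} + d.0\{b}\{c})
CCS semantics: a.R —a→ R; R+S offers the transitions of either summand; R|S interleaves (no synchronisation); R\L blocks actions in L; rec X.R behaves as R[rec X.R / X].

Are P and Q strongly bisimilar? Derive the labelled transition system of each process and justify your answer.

P's transition system — 3 states:
  u0 = rec X. b.(X\{c}\{a,c,d}\{a,b} + d.0\{b}\{c}) ⊢ ··b··> u1
  u1 = (rec X. b.(X\{c}\{a,c,d}\{a,b} + d.0\{b}\{c}))\{c}\{a,c,d}\{a,b} + d.0\{b}\{c} ⊢ ··d··> u2
  u2 = 0\{b}\{c} ⊢ stopped
Q's transition system — 3 states:
  v0 = rec X. c.(X\{c}\{a,c,d}\{a,b} + d.0\{b}\{c}) ⊢ ··c··> v1
  v1 = (rec X. c.(X\{c}\{a,c,d}\{a,b} + d.0\{b}\{c}))\{c}\{a,c,d}\{a,b} + d.0\{b}\{c} ⊢ ··d··> v2
  v2 = 0\{b}\{c} ⊢ stopped
Partition-refinement fixed point:
  B0 = {u0}
  B1 = {u1, v1}
  B2 = {u2, v2}
  B3 = {v0}
u0 ∈ B0, v0 ∈ B3 → different blocks

not bisimilar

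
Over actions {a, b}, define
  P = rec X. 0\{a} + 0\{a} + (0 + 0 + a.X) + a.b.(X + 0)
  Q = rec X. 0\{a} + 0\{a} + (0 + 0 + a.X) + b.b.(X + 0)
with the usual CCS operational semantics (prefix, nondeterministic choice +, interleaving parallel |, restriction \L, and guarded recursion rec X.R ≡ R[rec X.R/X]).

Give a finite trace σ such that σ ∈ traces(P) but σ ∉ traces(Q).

aba

LTS(P): 3 reachable states
  u0 = rec X. 0\{a} + 0\{a} + (0 + 0 + a.X) + a.b.(X + 0) :: -a-> u0, -a-> u1
  u1 = b.((rec X. 0\{a} + 0\{a} + (0 + 0 + a.X) + a.b.(X + 0)) + 0) :: -b-> u2
  u2 = (rec X. 0\{a} + 0\{a} + (0 + 0 + a.X) + a.b.(X + 0)) + 0 :: -a-> u0, -a-> u1
LTS(Q): 3 reachable states
  v0 = rec X. 0\{a} + 0\{a} + (0 + 0 + a.X) + b.b.(X + 0) :: -a-> v0, -b-> v1
  v1 = b.((rec X. 0\{a} + 0\{a} + (0 + 0 + a.X) + b.b.(X + 0)) + 0) :: -b-> v2
  v2 = (rec X. 0\{a} + 0\{a} + (0 + 0 + a.X) + b.b.(X + 0)) + 0 :: -a-> v0, -b-> v1
Run σ = ⟨aba⟩ on P: start {u0}
  after a @ step 1: {u0, u1}
  after b @ step 2: {u2}
  after a @ step 3: {u0, u1}
  — P admits the full trace.
Run σ = ⟨aba⟩ on Q: start {v0}
  after a @ step 1: {v0}
  after b @ step 2: {v1}
  after a @ step 3: ∅ (Q stuck)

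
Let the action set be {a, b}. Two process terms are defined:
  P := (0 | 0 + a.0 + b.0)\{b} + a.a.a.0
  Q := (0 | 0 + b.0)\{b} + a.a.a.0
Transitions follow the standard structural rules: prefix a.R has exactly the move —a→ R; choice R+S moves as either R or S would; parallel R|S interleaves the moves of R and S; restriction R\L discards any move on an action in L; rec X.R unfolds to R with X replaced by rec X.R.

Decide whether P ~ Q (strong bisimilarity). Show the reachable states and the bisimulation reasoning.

P's transition system — 5 states:
  p0 = (0 | 0 + a.0 + b.0)\{b} + a.a.a.0 has moves =a=> p1, =a=> p2
  p1 = 0\{b} has moves deadlocked
  p2 = a.a.0 has moves =a=> p3
  p3 = a.0 has moves =a=> p4
  p4 = 0 has moves deadlocked
Q's transition system — 4 states:
  q0 = (0 | 0 + b.0)\{b} + a.a.a.0 has moves =a=> q1
  q1 = a.a.0 has moves =a=> q2
  q2 = a.0 has moves =a=> q3
  q3 = 0 has moves deadlocked
Coarsest stable partition (strong bisimilarity classes):
  B0 = {p0}
  B1 = {p2, q1}
  B2 = {p3, q2}
  B3 = {p1, p4, q3}
  B4 = {q0}
p0 ∈ B0, q0 ∈ B4 → different blocks

NO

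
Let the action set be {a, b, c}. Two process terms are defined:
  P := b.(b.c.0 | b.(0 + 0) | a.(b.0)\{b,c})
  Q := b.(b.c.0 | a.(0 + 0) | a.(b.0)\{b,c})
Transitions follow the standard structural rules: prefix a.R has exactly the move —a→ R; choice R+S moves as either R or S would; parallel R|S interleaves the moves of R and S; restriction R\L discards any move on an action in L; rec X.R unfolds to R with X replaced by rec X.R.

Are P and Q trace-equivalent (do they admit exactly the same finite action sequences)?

NO — witness ⟨bbb⟩

P's transition system — 13 states:
  s0 = b.(b.c.0 | b.(0 + 0) | a.(b.0)\{b,c}) → —b→ s1
  s1 = b.c.0 | b.(0 + 0) | a.(b.0)\{b,c} → —a→ s2, —b→ s3, —b→ s4
  s2 = b.c.0 | b.(0 + 0) | (b.0)\{b,c} → —b→ s5, —b→ s6
  s3 = b.c.0 | (0 + 0) | a.(b.0)\{b,c} → —a→ s5, —b→ s7
  s4 = c.0 | b.(0 + 0) | a.(b.0)\{b,c} → —a→ s6, —b→ s7, —c→ s8
  s5 = b.c.0 | (0 + 0) | (b.0)\{b,c} → —b→ s9
  s6 = c.0 | b.(0 + 0) | (b.0)\{b,c} → —b→ s9, —c→ s10
  s7 = c.0 | (0 + 0) | a.(b.0)\{b,c} → —a→ s9, —c→ s11
  s8 = 0 | b.(0 + 0) | a.(b.0)\{b,c} → —a→ s10, —b→ s11
  s9 = c.0 | (0 + 0) | (b.0)\{b,c} → —c→ s12
  s10 = 0 | b.(0 + 0) | (b.0)\{b,c} → —b→ s12
  s11 = 0 | (0 + 0) | a.(b.0)\{b,c} → —a→ s12
  s12 = 0 | (0 + 0) | (b.0)\{b,c} → ·
Q's transition system — 13 states:
  t0 = b.(b.c.0 | a.(0 + 0) | a.(b.0)\{b,c}) → —b→ t1
  t1 = b.c.0 | a.(0 + 0) | a.(b.0)\{b,c} → —a→ t2, —a→ t3, —b→ t4
  t2 = b.c.0 | (0 + 0) | a.(b.0)\{b,c} → —a→ t5, —b→ t6
  t3 = b.c.0 | a.(0 + 0) | (b.0)\{b,c} → —a→ t5, —b→ t7
  t4 = c.0 | a.(0 + 0) | a.(b.0)\{b,c} → —a→ t6, —a→ t7, —c→ t8
  t5 = b.c.0 | (0 + 0) | (b.0)\{b,c} → —b→ t9
  t6 = c.0 | (0 + 0) | a.(b.0)\{b,c} → —a→ t9, —c→ t10
  t7 = c.0 | a.(0 + 0) | (b.0)\{b,c} → —a→ t9, —c→ t11
  t8 = 0 | a.(0 + 0) | a.(b.0)\{b,c} → —a→ t10, —a→ t11
  t9 = c.0 | (0 + 0) | (b.0)\{b,c} → —c→ t12
  t10 = 0 | (0 + 0) | a.(b.0)\{b,c} → —a→ t12
  t11 = 0 | a.(0 + 0) | (b.0)\{b,c} → —a→ t12
  t12 = 0 | (0 + 0) | (b.0)\{b,c} → ·
Trace ⟨bbb⟩ through P, begin at {s0}:
  step 1 (b): {s1}
  step 2 (b): {s3, s4}
  step 3 (b): {s7}
  — P admits the full trace.
Trace ⟨bbb⟩ through Q, begin at {t0}:
  step 1 (b): {t1}
  step 2 (b): {t4}
  step 3 (b): no successor for Q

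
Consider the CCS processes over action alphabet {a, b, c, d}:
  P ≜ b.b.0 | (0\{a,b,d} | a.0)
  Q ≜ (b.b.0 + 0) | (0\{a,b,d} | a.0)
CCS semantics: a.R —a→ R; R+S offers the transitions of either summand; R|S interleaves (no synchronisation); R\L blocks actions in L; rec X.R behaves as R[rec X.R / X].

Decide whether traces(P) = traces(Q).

traces(P) = traces(Q)

Reachable graph of P (6 states):
  u0 = b.b.0 | (0\{a,b,d} | a.0) | --a--▸ u1, --b--▸ u2
  u1 = b.b.0 | (0\{a,b,d} | 0) | --b--▸ u3
  u2 = b.0 | (0\{a,b,d} | a.0) | --a--▸ u3, --b--▸ u4
  u3 = b.0 | (0\{a,b,d} | 0) | --b--▸ u5
  u4 = 0 | (0\{a,b,d} | a.0) | --a--▸ u5
  u5 = 0 | (0\{a,b,d} | 0) | stopped
Reachable graph of Q (6 states):
  v0 = (b.b.0 + 0) | (0\{a,b,d} | a.0) | --a--▸ v1, --b--▸ v2
  v1 = (b.b.0 + 0) | (0\{a,b,d} | 0) | --b--▸ v3
  v2 = b.0 | (0\{a,b,d} | a.0) | --a--▸ v3, --b--▸ v4
  v3 = b.0 | (0\{a,b,d} | 0) | --b--▸ v5
  v4 = 0 | (0\{a,b,d} | a.0) | --a--▸ v5
  v5 = 0 | (0\{a,b,d} | 0) | stopped
Bisimilarity quotient blocks:
  B0 = {u0, v0}
  B1 = {u1, v1}
  B2 = {u3, v3}
  B3 = {u5, v5}
  B4 = {u2, v2}
  B5 = {u4, v4}
u0 ∈ B0, v0 ∈ B0 → same block
Bisimilar ⇒ trace-equivalent.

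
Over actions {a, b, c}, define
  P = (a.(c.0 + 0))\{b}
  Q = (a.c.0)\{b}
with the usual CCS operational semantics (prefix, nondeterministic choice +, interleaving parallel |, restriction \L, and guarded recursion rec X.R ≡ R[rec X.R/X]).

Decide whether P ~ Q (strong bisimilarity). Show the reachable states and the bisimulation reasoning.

Reachable graph of P (3 states):
  u0 = (a.(c.0 + 0))\{b} ⊢ =a=> u1
  u1 = (c.0 + 0)\{b} ⊢ =c=> u2
  u2 = 0\{b} ⊢ stopped
Reachable graph of Q (3 states):
  v0 = (a.c.0)\{b} ⊢ =a=> v1
  v1 = (c.0)\{b} ⊢ =c=> v2
  v2 = 0\{b} ⊢ stopped
Coarsest stable partition (strong bisimilarity classes):
  B0 = {u0, v0}
  B1 = {u1, v1}
  B2 = {u2, v2}
u0 ∈ B0, v0 ∈ B0 → same block

P ~ Q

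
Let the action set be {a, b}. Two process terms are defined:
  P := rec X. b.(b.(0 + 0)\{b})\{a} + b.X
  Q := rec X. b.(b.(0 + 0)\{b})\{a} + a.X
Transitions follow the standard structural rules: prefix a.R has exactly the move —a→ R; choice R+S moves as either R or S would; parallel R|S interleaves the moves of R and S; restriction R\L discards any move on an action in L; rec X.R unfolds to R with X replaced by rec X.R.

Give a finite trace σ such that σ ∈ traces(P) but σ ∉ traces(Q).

LTS(P): 3 reachable states
  m0 = rec X. b.(b.(0 + 0)\{b})\{a} + b.X ⊢ ··b··> m0, ··b··> m1
  m1 = (b.(0 + 0)\{b})\{a} ⊢ ··b··> m2
  m2 = (0 + 0)\{b}\{a} ⊢ (no moves)
LTS(Q): 3 reachable states
  n0 = rec X. b.(b.(0 + 0)\{b})\{a} + a.X ⊢ ··a··> n0, ··b··> n1
  n1 = (b.(0 + 0)\{b})\{a} ⊢ ··b··> n2
  n2 = (0 + 0)\{b}\{a} ⊢ (no moves)
Trace ⟨bbb⟩ through P, begin at {m0}:
  after b @ step 1: {m0, m1}
  after b @ step 2: {m0, m1, m2}
  after b @ step 3: {m0, m1, m2}
  — P admits the full trace.
Trace ⟨bbb⟩ through Q, begin at {n0}:
  after b @ step 1: {n1}
  after b @ step 2: {n2}
  after b @ step 3: ∅  — Q cannot continue

bbb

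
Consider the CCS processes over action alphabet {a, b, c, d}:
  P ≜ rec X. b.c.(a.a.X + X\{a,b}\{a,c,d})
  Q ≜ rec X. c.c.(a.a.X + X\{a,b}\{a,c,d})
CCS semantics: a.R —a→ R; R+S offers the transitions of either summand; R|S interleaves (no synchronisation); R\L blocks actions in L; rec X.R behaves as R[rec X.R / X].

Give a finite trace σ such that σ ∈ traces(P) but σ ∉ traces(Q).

b

LTS(P): 4 reachable states
  u0 = rec X. b.c.(a.a.X + X\{a,b}\{a,c,d}) :: ··b··> u1
  u1 = c.(a.a.(rec X. b.c.(a.a.X + X\{a,b}\{a,c,d})) + (rec X. b.c.(a.a.X + X\{a,b}\{a,c,d}))\{a,b}\{a,c,d}) :: ··c··> u2
  u2 = a.a.(rec X. b.c.(a.a.X + X\{a,b}\{a,c,d})) + (rec X. b.c.(a.a.X + X\{a,b}\{a,c,d}))\{a,b}\{a,c,d} :: ··a··> u3
  u3 = a.(rec X. b.c.(a.a.X + X\{a,b}\{a,c,d})) :: ··a··> u0
LTS(Q): 4 reachable states
  v0 = rec X. c.c.(a.a.X + X\{a,b}\{a,c,d}) :: ··c··> v1
  v1 = c.(a.a.(rec X. c.c.(a.a.X + X\{a,b}\{a,c,d})) + (rec X. c.c.(a.a.X + X\{a,b}\{a,c,d}))\{a,b}\{a,c,d}) :: ··c··> v2
  v2 = a.a.(rec X. c.c.(a.a.X + X\{a,b}\{a,c,d})) + (rec X. c.c.(a.a.X + X\{a,b}\{a,c,d}))\{a,b}\{a,c,d} :: ··a··> v3
  v3 = a.(rec X. c.c.(a.a.X + X\{a,b}\{a,c,d})) :: ··a··> v0
Trace ⟨b⟩ through P, begin at {u0}:
  after b @ step 1: {u1}
  — P admits the full trace.
Trace ⟨b⟩ through Q, begin at {v0}:
  after b @ step 1: ∅  — Q cannot continue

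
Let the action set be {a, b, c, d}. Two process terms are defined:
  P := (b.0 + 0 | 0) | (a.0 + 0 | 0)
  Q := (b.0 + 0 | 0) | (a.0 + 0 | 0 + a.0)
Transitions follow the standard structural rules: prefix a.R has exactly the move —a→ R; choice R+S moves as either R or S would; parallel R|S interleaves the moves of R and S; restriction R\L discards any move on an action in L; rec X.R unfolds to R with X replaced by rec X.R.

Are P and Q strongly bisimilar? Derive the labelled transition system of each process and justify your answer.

Reachable graph of P (4 states):
  u0 = (b.0 + 0 | 0) | (a.0 + 0 | 0) | —a→ u1, —b→ u2
  u1 = (b.0 + 0 | 0) | 0 | —b→ u3
  u2 = 0 | (a.0 + 0 | 0) | —a→ u3
  u3 = 0 | 0 | (no moves)
Reachable graph of Q (4 states):
  v0 = (b.0 + 0 | 0) | (a.0 + 0 | 0 + a.0) | —a→ v1, —b→ v2
  v1 = (b.0 + 0 | 0) | 0 | —b→ v3
  v2 = 0 | (a.0 + 0 | 0 + a.0) | —a→ v3
  v3 = 0 | 0 | (no moves)
Partition-refinement fixed point:
  B0 = {u0, v0}
  B1 = {u1, v1}
  B2 = {u3, v3}
  B3 = {u2, v2}
u0 ∈ B0, v0 ∈ B0 → same block

P ~ Q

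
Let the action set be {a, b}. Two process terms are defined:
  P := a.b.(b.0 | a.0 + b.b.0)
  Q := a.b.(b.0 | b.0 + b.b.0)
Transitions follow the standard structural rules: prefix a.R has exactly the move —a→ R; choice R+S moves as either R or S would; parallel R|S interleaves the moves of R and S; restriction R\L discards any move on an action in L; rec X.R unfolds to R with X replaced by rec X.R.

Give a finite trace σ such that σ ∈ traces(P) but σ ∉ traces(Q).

LTS(P): 8 reachable states
  p0 = a.b.(b.0 | a.0 + b.b.0) ⊢ =a=> p1
  p1 = b.(b.0 | a.0 + b.b.0) ⊢ =b=> p2
  p2 = b.0 | a.0 + b.b.0 ⊢ =a=> p3, =b=> p4, =b=> p5
  p3 = b.0 | 0 ⊢ =b=> p6
  p4 = 0 | a.0 ⊢ =a=> p6
  p5 = b.0 ⊢ =b=> p7
  p6 = 0 | 0 ⊢ ∅
  p7 = 0 ⊢ ∅
LTS(Q): 8 reachable states
  q0 = a.b.(b.0 | b.0 + b.b.0) ⊢ =a=> q1
  q1 = b.(b.0 | b.0 + b.b.0) ⊢ =b=> q2
  q2 = b.0 | b.0 + b.b.0 ⊢ =b=> q3, =b=> q4, =b=> q5
  q3 = 0 | b.0 ⊢ =b=> q6
  q4 = b.0 ⊢ =b=> q7
  q5 = b.0 | 0 ⊢ =b=> q6
  q6 = 0 | 0 ⊢ ∅
  q7 = 0 ⊢ ∅
Executing aba from P (initial set {p0}):
  after a @ step 1: {p1}
  after b @ step 2: {p2}
  after a @ step 3: {p3}
  P completes σ.
Executing aba from Q (initial set {q0}):
  after a @ step 1: {q1}
  after b @ step 2: {q2}
  after a @ step 3: no successor for Q

aba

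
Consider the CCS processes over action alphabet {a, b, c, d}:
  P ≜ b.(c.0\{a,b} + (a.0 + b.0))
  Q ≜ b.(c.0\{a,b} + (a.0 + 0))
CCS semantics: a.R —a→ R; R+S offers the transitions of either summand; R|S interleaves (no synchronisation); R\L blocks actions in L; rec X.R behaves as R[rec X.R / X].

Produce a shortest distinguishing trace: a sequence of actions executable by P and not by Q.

Reachable graph of P (4 states):
  p0 = b.(c.0\{a,b} + (a.0 + b.0)) has moves —b→ p1
  p1 = c.0\{a,b} + (a.0 + b.0) has moves —a→ p2, —b→ p2, —c→ p3
  p2 = 0 has moves stopped
  p3 = 0\{a,b} has moves stopped
Reachable graph of Q (4 states):
  q0 = b.(c.0\{a,b} + (a.0 + 0)) has moves —b→ q1
  q1 = c.0\{a,b} + (a.0 + 0) has moves —a→ q2, —c→ q3
  q2 = 0 has moves stopped
  q3 = 0\{a,b} has moves stopped
Trace ⟨bb⟩ through P, begin at {p0}:
  step 1 (b): {p1}
  step 2 (b): {p2}
  — P admits the full trace.
Trace ⟨bb⟩ through Q, begin at {q0}:
  step 1 (b): {q1}
  step 2 (b): ∅ (Q stuck)

bb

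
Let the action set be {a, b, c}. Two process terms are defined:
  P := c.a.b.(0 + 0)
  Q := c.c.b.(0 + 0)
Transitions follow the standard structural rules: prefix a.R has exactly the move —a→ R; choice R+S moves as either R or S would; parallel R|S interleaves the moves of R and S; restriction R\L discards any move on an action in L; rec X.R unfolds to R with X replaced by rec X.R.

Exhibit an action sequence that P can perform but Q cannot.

P's transition system — 4 states:
  u0 = c.a.b.(0 + 0) has moves ··c··> u1
  u1 = a.b.(0 + 0) has moves ··a··> u2
  u2 = b.(0 + 0) has moves ··b··> u3
  u3 = 0 + 0 has moves ·
Q's transition system — 4 states:
  v0 = c.c.b.(0 + 0) has moves ··c··> v1
  v1 = c.b.(0 + 0) has moves ··c··> v2
  v2 = b.(0 + 0) has moves ··b··> v3
  v3 = 0 + 0 has moves ·
Run σ = ⟨ca⟩ on P: start {u0}
  step 1 (c): {u1}
  step 2 (a): {u2}
  ✓ P
Run σ = ⟨ca⟩ on Q: start {v0}
  step 1 (c): {v1}
  step 2 (a): no successor for Q

ca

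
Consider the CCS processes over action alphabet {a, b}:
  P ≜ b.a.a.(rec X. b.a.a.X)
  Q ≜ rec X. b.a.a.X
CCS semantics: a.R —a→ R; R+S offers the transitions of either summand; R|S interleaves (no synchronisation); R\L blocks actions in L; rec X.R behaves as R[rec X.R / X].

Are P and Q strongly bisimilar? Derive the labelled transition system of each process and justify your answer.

P ~ Q

LTS(P): 4 reachable states
  u0 = b.a.a.(rec X. b.a.a.X) has moves —b→ u1
  u1 = a.a.(rec X. b.a.a.X) has moves —a→ u2
  u2 = a.(rec X. b.a.a.X) has moves —a→ u3
  u3 = rec X. b.a.a.X has moves —b→ u1
LTS(Q): 3 reachable states
  v0 = rec X. b.a.a.X has moves —b→ v1
  v1 = a.a.(rec X. b.a.a.X) has moves —a→ v2
  v2 = a.(rec X. b.a.a.X) has moves —a→ v0
Coarsest stable partition (strong bisimilarity classes):
  B0 = {u0, u3, v0}
  B1 = {u1, v1}
  B2 = {u2, v2}
u0 ∈ B0, v0 ∈ B0 → same block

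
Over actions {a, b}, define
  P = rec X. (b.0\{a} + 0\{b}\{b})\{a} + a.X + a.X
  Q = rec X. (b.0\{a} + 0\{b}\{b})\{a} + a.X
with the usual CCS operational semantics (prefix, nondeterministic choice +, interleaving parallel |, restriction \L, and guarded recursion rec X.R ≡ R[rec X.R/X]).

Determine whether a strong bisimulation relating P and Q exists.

Reachable graph of P (2 states):
  s0 = rec X. (b.0\{a} + 0\{b}\{b})\{a} + a.X + a.X :: ··a··> s0, ··b··> s1
  s1 = 0\{a}\{a} :: ·
Reachable graph of Q (2 states):
  t0 = rec X. (b.0\{a} + 0\{b}\{b})\{a} + a.X :: ··a··> t0, ··b··> t1
  t1 = 0\{a}\{a} :: ·
Partition-refinement fixed point:
  B0 = {s0, t0}
  B1 = {s1, t1}
s0 ∈ B0, t0 ∈ B0 → same block

YES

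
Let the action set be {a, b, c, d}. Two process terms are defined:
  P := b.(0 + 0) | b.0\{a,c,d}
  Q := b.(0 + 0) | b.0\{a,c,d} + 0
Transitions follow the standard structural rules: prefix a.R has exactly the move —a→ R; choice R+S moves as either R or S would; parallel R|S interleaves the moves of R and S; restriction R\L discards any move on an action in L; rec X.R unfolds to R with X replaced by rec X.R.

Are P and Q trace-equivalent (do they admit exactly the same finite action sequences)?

Reachable graph of P (4 states):
  p0 = b.(0 + 0) | b.0\{a,c,d} ⊢ ··b··> p1, ··b··> p2
  p1 = (0 + 0) | b.0\{a,c,d} ⊢ ··b··> p3
  p2 = b.(0 + 0) | 0\{a,c,d} ⊢ ··b··> p3
  p3 = (0 + 0) | 0\{a,c,d} ⊢ stopped
Reachable graph of Q (4 states):
  q0 = b.(0 + 0) | b.0\{a,c,d} + 0 ⊢ ··b··> q1, ··b··> q2
  q1 = (0 + 0) | b.0\{a,c,d} ⊢ ··b··> q3
  q2 = b.(0 + 0) | 0\{a,c,d} ⊢ ··b··> q3
  q3 = (0 + 0) | 0\{a,c,d} ⊢ stopped
Partition-refinement fixed point:
  B0 = {p0, q0}
  B1 = {p1, p2, q1, q2}
  B2 = {p3, q3}
p0 ∈ B0, q0 ∈ B0 → same block
Bisimilar ⇒ trace-equivalent.

YES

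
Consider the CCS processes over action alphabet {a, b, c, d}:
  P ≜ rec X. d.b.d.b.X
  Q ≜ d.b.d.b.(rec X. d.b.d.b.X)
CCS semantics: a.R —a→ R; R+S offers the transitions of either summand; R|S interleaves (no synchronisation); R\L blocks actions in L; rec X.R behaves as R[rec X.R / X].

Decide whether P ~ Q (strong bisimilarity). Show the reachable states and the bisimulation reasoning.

P ~ Q

Reachable graph of P (4 states):
  p0 = rec X. d.b.d.b.X | ··d··> p1
  p1 = b.d.b.(rec X. d.b.d.b.X) | ··b··> p2
  p2 = d.b.(rec X. d.b.d.b.X) | ··d··> p3
  p3 = b.(rec X. d.b.d.b.X) | ··b··> p0
Reachable graph of Q (5 states):
  q0 = d.b.d.b.(rec X. d.b.d.b.X) | ··d··> q1
  q1 = b.d.b.(rec X. d.b.d.b.X) | ··b··> q2
  q2 = d.b.(rec X. d.b.d.b.X) | ··d··> q3
  q3 = b.(rec X. d.b.d.b.X) | ··b··> q4
  q4 = rec X. d.b.d.b.X | ··d··> q1
Bisimilarity quotient blocks:
  B0 = {p0, p2, q0, q2, q4}
  B1 = {p1, p3, q1, q3}
p0 ∈ B0, q0 ∈ B0 → same block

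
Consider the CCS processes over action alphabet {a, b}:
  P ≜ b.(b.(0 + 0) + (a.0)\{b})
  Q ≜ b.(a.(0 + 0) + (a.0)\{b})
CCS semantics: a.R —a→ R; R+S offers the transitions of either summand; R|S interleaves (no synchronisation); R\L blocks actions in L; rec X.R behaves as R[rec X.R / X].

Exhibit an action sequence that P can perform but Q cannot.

bb

Reachable graph of P (4 states):
  m0 = b.(b.(0 + 0) + (a.0)\{b}) | —b→ m1
  m1 = b.(0 + 0) + (a.0)\{b} | —a→ m2, —b→ m3
  m2 = 0\{b} | ∅
  m3 = 0 + 0 | ∅
Reachable graph of Q (4 states):
  n0 = b.(a.(0 + 0) + (a.0)\{b}) | —b→ n1
  n1 = a.(0 + 0) + (a.0)\{b} | —a→ n2, —a→ n3
  n2 = 0 + 0 | ∅
  n3 = 0\{b} | ∅
Executing bb from P (initial set {m0}):
  after b @ step 1: {m1}
  after b @ step 2: {m3}
  ✓ P
Executing bb from Q (initial set {n0}):
  after b @ step 1: {n1}
  after b @ step 2: ∅ (Q stuck)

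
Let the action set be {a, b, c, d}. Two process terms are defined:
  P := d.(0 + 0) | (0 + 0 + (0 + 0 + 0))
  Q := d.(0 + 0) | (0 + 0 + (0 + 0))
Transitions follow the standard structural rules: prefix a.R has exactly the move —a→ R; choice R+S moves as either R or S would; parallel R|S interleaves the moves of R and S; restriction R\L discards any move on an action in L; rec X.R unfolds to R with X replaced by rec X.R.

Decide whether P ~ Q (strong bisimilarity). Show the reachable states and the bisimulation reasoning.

YES

Reachable graph of P (2 states):
  m0 = d.(0 + 0) | (0 + 0 + (0 + 0 + 0)) :: -d-> m1
  m1 = (0 + 0) | (0 + 0 + (0 + 0 + 0)) :: (no moves)
Reachable graph of Q (2 states):
  n0 = d.(0 + 0) | (0 + 0 + (0 + 0)) :: -d-> n1
  n1 = (0 + 0) | (0 + 0 + (0 + 0)) :: (no moves)
Coarsest stable partition (strong bisimilarity classes):
  B0 = {m0, n0}
  B1 = {m1, n1}
m0 ∈ B0, n0 ∈ B0 → same block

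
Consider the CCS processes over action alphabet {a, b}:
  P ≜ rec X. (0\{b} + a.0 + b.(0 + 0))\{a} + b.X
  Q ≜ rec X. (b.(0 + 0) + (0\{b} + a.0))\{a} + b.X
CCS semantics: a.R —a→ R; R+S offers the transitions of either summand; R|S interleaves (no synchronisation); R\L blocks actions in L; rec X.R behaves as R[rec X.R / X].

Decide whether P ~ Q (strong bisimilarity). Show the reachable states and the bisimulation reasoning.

YES

P's transition system — 2 states:
  m0 = rec X. (0\{b} + a.0 + b.(0 + 0))\{a} + b.X | --b--▸ m0, --b--▸ m1
  m1 = (0 + 0)\{a} | stopped
Q's transition system — 2 states:
  n0 = rec X. (b.(0 + 0) + (0\{b} + a.0))\{a} + b.X | --b--▸ n0, --b--▸ n1
  n1 = (0 + 0)\{a} | stopped
Partition-refinement fixed point:
  B0 = {m0, n0}
  B1 = {m1, n1}
m0 ∈ B0, n0 ∈ B0 → same block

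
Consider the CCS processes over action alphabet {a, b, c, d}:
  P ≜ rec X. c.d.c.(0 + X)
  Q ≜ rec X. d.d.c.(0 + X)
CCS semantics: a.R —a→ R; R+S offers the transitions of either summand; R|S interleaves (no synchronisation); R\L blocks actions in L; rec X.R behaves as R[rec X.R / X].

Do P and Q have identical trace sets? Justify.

P's transition system — 4 states:
  m0 = rec X. c.d.c.(0 + X) | =c=> m1
  m1 = d.c.(0 + (rec X. c.d.c.(0 + X))) | =d=> m2
  m2 = c.(0 + (rec X. c.d.c.(0 + X))) | =c=> m3
  m3 = 0 + (rec X. c.d.c.(0 + X)) | =c=> m1
Q's transition system — 4 states:
  n0 = rec X. d.d.c.(0 + X) | =d=> n1
  n1 = d.c.(0 + (rec X. d.d.c.(0 + X))) | =d=> n2
  n2 = c.(0 + (rec X. d.d.c.(0 + X))) | =c=> n3
  n3 = 0 + (rec X. d.d.c.(0 + X)) | =d=> n1
Executing c from P (initial set {m0}):
  after c @ step 1: {m1}
  — P admits the full trace.
Executing c from Q (initial set {n0}):
  after c @ step 1: no successor for Q

traces(P) ≠ traces(Q) — witness ⟨c⟩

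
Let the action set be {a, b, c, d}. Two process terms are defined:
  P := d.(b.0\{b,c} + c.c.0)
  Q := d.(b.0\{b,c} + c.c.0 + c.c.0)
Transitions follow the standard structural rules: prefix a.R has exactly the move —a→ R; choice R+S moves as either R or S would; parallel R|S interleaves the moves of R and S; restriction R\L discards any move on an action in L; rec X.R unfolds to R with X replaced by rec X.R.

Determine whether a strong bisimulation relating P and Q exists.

P ~ Q

Reachable graph of P (5 states):
  p0 = d.(b.0\{b,c} + c.c.0) has moves =d=> p1
  p1 = b.0\{b,c} + c.c.0 has moves =b=> p2, =c=> p3
  p2 = 0\{b,c} has moves (no moves)
  p3 = c.0 has moves =c=> p4
  p4 = 0 has moves (no moves)
Reachable graph of Q (5 states):
  q0 = d.(b.0\{b,c} + c.c.0 + c.c.0) has moves =d=> q1
  q1 = b.0\{b,c} + c.c.0 + c.c.0 has moves =b=> q2, =c=> q3
  q2 = 0\{b,c} has moves (no moves)
  q3 = c.0 has moves =c=> q4
  q4 = 0 has moves (no moves)
Bisimilarity quotient blocks:
  B0 = {p0, q0}
  B1 = {p1, q1}
  B2 = {p2, p4, q2, q4}
  B3 = {p3, q3}
p0 ∈ B0, q0 ∈ B0 → same block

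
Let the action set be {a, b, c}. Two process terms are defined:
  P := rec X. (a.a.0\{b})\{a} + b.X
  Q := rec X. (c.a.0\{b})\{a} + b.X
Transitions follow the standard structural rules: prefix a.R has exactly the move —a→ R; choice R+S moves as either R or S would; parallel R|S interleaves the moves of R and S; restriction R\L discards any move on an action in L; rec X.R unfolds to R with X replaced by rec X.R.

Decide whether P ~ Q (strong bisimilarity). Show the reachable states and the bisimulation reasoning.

NO

P's transition system — 1 states:
  m0 = rec X. (a.a.0\{b})\{a} + b.X | —b→ m0
Q's transition system — 2 states:
  n0 = rec X. (c.a.0\{b})\{a} + b.X | —b→ n0, —c→ n1
  n1 = (a.0\{b})\{a} | ∅
Partition-refinement fixed point:
  B0 = {m0}
  B1 = {n0}
  B2 = {n1}
m0 ∈ B0, n0 ∈ B1 → different blocks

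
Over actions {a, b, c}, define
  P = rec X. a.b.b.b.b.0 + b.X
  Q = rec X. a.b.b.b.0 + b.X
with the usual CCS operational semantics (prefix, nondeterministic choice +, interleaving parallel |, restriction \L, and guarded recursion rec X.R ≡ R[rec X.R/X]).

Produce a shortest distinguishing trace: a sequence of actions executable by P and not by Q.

abbbb

P's transition system — 6 states:
  u0 = rec X. a.b.b.b.b.0 + b.X ⊢ —a→ u1, —b→ u0
  u1 = b.b.b.b.0 ⊢ —b→ u2
  u2 = b.b.b.0 ⊢ —b→ u3
  u3 = b.b.0 ⊢ —b→ u4
  u4 = b.0 ⊢ —b→ u5
  u5 = 0 ⊢ stopped
Q's transition system — 5 states:
  v0 = rec X. a.b.b.b.0 + b.X ⊢ —a→ v1, —b→ v0
  v1 = b.b.b.0 ⊢ —b→ v2
  v2 = b.b.0 ⊢ —b→ v3
  v3 = b.0 ⊢ —b→ v4
  v4 = 0 ⊢ stopped
Executing abbbb from P (initial set {u0}):
  step 1 (a): {u1}
  step 2 (b): {u2}
  step 3 (b): {u3}
  step 4 (b): {u4}
  step 5 (b): {u5}
  P completes σ.
Executing abbbb from Q (initial set {v0}):
  step 1 (a): {v1}
  step 2 (b): {v2}
  step 3 (b): {v3}
  step 4 (b): {v4}
  step 5 (b): no successor for Q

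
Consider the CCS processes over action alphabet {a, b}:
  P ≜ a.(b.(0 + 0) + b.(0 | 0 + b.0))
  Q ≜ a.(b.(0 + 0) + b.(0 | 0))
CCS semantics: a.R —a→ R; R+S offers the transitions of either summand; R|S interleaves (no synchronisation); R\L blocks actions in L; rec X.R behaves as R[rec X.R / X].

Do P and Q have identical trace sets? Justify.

P's transition system — 5 states:
  m0 = a.(b.(0 + 0) + b.(0 | 0 + b.0)) | =a=> m1
  m1 = b.(0 + 0) + b.(0 | 0 + b.0) | =b=> m2, =b=> m3
  m2 = 0 + 0 | stopped
  m3 = 0 | 0 + b.0 | =b=> m4
  m4 = 0 | stopped
Q's transition system — 4 states:
  n0 = a.(b.(0 + 0) + b.(0 | 0)) | =a=> n1
  n1 = b.(0 + 0) + b.(0 | 0) | =b=> n2, =b=> n3
  n2 = 0 + 0 | stopped
  n3 = 0 | 0 | stopped
Executing abb from P (initial set {m0}):
  step 1 (a): {m1}
  step 2 (b): {m2, m3}
  step 3 (b): {m4}
  ✓ P
Executing abb from Q (initial set {n0}):
  step 1 (a): {n1}
  step 2 (b): {n2, n3}
  step 3 (b): ∅  — Q cannot continue

traces(P) ≠ traces(Q) — witness ⟨abb⟩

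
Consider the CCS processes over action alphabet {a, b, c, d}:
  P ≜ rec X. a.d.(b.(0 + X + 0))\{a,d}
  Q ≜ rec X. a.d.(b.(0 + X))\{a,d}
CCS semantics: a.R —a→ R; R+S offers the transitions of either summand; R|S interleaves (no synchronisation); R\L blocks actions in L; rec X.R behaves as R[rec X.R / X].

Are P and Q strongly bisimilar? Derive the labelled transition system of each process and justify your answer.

YES

P's transition system — 4 states:
  p0 = rec X. a.d.(b.(0 + X + 0))\{a,d} | -a-> p1
  p1 = d.(b.(0 + (rec X. a.d.(b.(0 + X + 0))\{a,d}) + 0))\{a,d} | -d-> p2
  p2 = (b.(0 + (rec X. a.d.(b.(0 + X + 0))\{a,d}) + 0))\{a,d} | -b-> p3
  p3 = (0 + (rec X. a.d.(b.(0 + X + 0))\{a,d}) + 0)\{a,d} | (no moves)
Q's transition system — 4 states:
  q0 = rec X. a.d.(b.(0 + X))\{a,d} | -a-> q1
  q1 = d.(b.(0 + (rec X. a.d.(b.(0 + X))\{a,d})))\{a,d} | -d-> q2
  q2 = (b.(0 + (rec X. a.d.(b.(0 + X))\{a,d})))\{a,d} | -b-> q3
  q3 = (0 + (rec X. a.d.(b.(0 + X))\{a,d}))\{a,d} | (no moves)
Coarsest stable partition (strong bisimilarity classes):
  B0 = {p0, q0}
  B1 = {p1, q1}
  B2 = {p2, q2}
  B3 = {p3, q3}
p0 ∈ B0, q0 ∈ B0 → same block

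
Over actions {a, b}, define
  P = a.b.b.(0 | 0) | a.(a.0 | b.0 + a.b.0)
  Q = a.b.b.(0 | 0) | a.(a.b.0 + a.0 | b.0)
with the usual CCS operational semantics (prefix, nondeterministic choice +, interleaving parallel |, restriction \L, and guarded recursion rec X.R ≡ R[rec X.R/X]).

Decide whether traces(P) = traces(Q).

LTS(P): 28 reachable states
  m0 = a.b.b.(0 | 0) | a.(a.0 | b.0 + a.b.0) :: --a--▸ m1, --a--▸ m2
  m1 = a.b.b.(0 | 0) | (a.0 | b.0 + a.b.0) :: --a--▸ m3, --a--▸ m4, --a--▸ m5, --b--▸ m6
  m2 = b.b.(0 | 0) | a.(a.0 | b.0 + a.b.0) :: --a--▸ m5, --b--▸ m7
  m3 = a.b.b.(0 | 0) | (0 | b.0) :: --a--▸ m8, --b--▸ m9
  m4 = a.b.b.(0 | 0) | b.0 :: --a--▸ m10, --b--▸ m11
  m5 = b.b.(0 | 0) | (a.0 | b.0 + a.b.0) :: --a--▸ m10, --a--▸ m8, --b--▸ m12, --b--▸ m13
  m6 = a.b.b.(0 | 0) | (a.0 | 0) :: --a--▸ m13, --a--▸ m9
  m7 = b.(0 | 0) | a.(a.0 | b.0 + a.b.0) :: --a--▸ m12, --b--▸ m14
  m8 = b.b.(0 | 0) | (0 | b.0) :: --b--▸ m15, --b--▸ m16
  m9 = a.b.b.(0 | 0) | (0 | 0) :: --a--▸ m16
  m10 = b.b.(0 | 0) | b.0 :: --b--▸ m17, --b--▸ m18
  m11 = a.b.b.(0 | 0) | 0 :: --a--▸ m18
  m12 = b.(0 | 0) | (a.0 | b.0 + a.b.0) :: --a--▸ m15, --a--▸ m17, --b--▸ m19, --b--▸ m20
  m13 = b.b.(0 | 0) | (a.0 | 0) :: --a--▸ m16, --b--▸ m20
  m14 = 0 | 0 | a.(a.0 | b.0 + a.b.0) :: --a--▸ m19
  m15 = b.(0 | 0) | (0 | b.0) :: --b--▸ m21, --b--▸ m22
  m16 = b.b.(0 | 0) | (0 | 0) :: --b--▸ m22
  m17 = b.(0 | 0) | b.0 :: --b--▸ m23, --b--▸ m24
  m18 = b.b.(0 | 0) | 0 :: --b--▸ m24
  m19 = 0 | 0 | (a.0 | b.0 + a.b.0) :: --a--▸ m21, --a--▸ m23, --b--▸ m25
  m20 = b.(0 | 0) | (a.0 | 0) :: --a--▸ m22, --b--▸ m25
  m21 = 0 | 0 | (0 | b.0) :: --b--▸ m26
  m22 = b.(0 | 0) | (0 | 0) :: --b--▸ m26
  m23 = 0 | 0 | b.0 :: --b--▸ m27
  m24 = b.(0 | 0) | 0 :: --b--▸ m27
  m25 = 0 | 0 | (a.0 | 0) :: --a--▸ m26
  m26 = 0 | 0 | (0 | 0) :: ∅
  m27 = 0 | 0 | 0 :: ∅
LTS(Q): 28 reachable states
  n0 = a.b.b.(0 | 0) | a.(a.b.0 + a.0 | b.0) :: --a--▸ n1, --a--▸ n2
  n1 = a.b.b.(0 | 0) | (a.b.0 + a.0 | b.0) :: --a--▸ n3, --a--▸ n4, --a--▸ n5, --b--▸ n6
  n2 = b.b.(0 | 0) | a.(a.b.0 + a.0 | b.0) :: --a--▸ n5, --b--▸ n7
  n3 = a.b.b.(0 | 0) | (0 | b.0) :: --a--▸ n8, --b--▸ n9
  n4 = a.b.b.(0 | 0) | b.0 :: --a--▸ n10, --b--▸ n11
  n5 = b.b.(0 | 0) | (a.b.0 + a.0 | b.0) :: --a--▸ n10, --a--▸ n8, --b--▸ n12, --b--▸ n13
  n6 = a.b.b.(0 | 0) | (a.0 | 0) :: --a--▸ n13, --a--▸ n9
  n7 = b.(0 | 0) | a.(a.b.0 + a.0 | b.0) :: --a--▸ n12, --b--▸ n14
  n8 = b.b.(0 | 0) | (0 | b.0) :: --b--▸ n15, --b--▸ n16
  n9 = a.b.b.(0 | 0) | (0 | 0) :: --a--▸ n16
  n10 = b.b.(0 | 0) | b.0 :: --b--▸ n17, --b--▸ n18
  n11 = a.b.b.(0 | 0) | 0 :: --a--▸ n18
  n12 = b.(0 | 0) | (a.b.0 + a.0 | b.0) :: --a--▸ n15, --a--▸ n17, --b--▸ n19, --b--▸ n20
  n13 = b.b.(0 | 0) | (a.0 | 0) :: --a--▸ n16, --b--▸ n20
  n14 = 0 | 0 | a.(a.b.0 + a.0 | b.0) :: --a--▸ n19
  n15 = b.(0 | 0) | (0 | b.0) :: --b--▸ n21, --b--▸ n22
  n16 = b.b.(0 | 0) | (0 | 0) :: --b--▸ n22
  n17 = b.(0 | 0) | b.0 :: --b--▸ n23, --b--▸ n24
  n18 = b.b.(0 | 0) | 0 :: --b--▸ n24
  n19 = 0 | 0 | (a.b.0 + a.0 | b.0) :: --a--▸ n21, --a--▸ n23, --b--▸ n25
  n20 = b.(0 | 0) | (a.0 | 0) :: --a--▸ n22, --b--▸ n25
  n21 = 0 | 0 | (0 | b.0) :: --b--▸ n26
  n22 = b.(0 | 0) | (0 | 0) :: --b--▸ n26
  n23 = 0 | 0 | b.0 :: --b--▸ n27
  n24 = b.(0 | 0) | 0 :: --b--▸ n27
  n25 = 0 | 0 | (a.0 | 0) :: --a--▸ n26
  n26 = 0 | 0 | (0 | 0) :: ∅
  n27 = 0 | 0 | 0 :: ∅
Bisimilarity quotient blocks:
  B0 = {m0, n0}
  B1 = {m2, n2}
  B2 = {m5, n5}
  B3 = {m10, m8, n10, n8}
  B4 = {m15, m16, m17, m18, n15, n16, n17, n18}
  B5 = {m21, m22, m23, m24, n21, n22, n23, n24}
  B6 = {m26, m27, n26, n27}
  B7 = {m12, m13, n12, n13}
  B8 = {m19, m20, n19, n20}
  B9 = {m25, n25}
  B10 = {m7, n7}
  B11 = {m14, n14}
  B12 = {m1, n1}
  B13 = {m3, m4, n3, n4}
  B14 = {m11, m9, n11, n9}
  B15 = {m6, n6}
m0 ∈ B0, n0 ∈ B0 → same block
Bisimilar ⇒ trace-equivalent.

trace-equivalent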